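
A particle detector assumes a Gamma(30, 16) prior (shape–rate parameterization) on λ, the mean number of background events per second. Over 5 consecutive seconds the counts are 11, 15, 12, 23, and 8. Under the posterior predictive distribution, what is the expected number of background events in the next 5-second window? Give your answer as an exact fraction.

Total count: 11 + 15 + 12 + 23 + 8 = 69.
Total exposure: 5 seconds.
Posterior: α' = 30 + 69 = 99, β' = 16 + 5 = 21.
Predictive mean over a 5-second window = T·E[λ|data] = 5·99/21 = 165/7.

165/7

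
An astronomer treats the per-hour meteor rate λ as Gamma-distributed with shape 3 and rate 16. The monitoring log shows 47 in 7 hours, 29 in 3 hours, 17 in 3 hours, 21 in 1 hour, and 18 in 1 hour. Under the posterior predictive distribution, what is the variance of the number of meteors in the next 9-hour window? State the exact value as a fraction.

Total count: 47 + 29 + 17 + 21 + 18 = 132.
Total exposure: 7 + 3 + 3 + 1 + 1 = 15 hours.
By Gamma–Poisson conjugacy, the posterior is Gamma(α + Σx, β + Σt) = Gamma(3 + 132, 16 + 15) = Gamma(135, 31).
The posterior predictive for a window of length T is Negative Binomial with variance T·α'·(β'+T)/β'² = 9·135·40/961 = 48600/961.

48600/961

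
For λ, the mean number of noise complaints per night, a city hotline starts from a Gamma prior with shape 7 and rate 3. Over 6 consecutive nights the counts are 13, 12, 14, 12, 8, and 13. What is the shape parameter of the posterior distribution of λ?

Total count: 13 + 12 + 14 + 12 + 8 + 13 = 72.
Total exposure: 6 nights.
The Gamma prior is conjugate for the Poisson rate, so λ | data ~ Gamma(7+72, 3+6) = Gamma(79, 9).

79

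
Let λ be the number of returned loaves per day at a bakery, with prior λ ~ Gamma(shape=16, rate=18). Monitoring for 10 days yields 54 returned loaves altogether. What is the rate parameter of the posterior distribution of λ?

28

Total count 54 over total exposure 10 days.
Posterior: α' = 16 + 54 = 70, β' = 18 + 10 = 28.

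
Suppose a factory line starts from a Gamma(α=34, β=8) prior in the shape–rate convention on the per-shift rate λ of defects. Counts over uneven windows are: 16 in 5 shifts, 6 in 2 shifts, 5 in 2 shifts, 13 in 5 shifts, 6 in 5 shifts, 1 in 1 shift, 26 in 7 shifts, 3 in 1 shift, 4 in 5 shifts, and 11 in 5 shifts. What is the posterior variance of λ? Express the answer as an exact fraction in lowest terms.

125/2116

Total count: 16 + 6 + 5 + 13 + 6 + 1 + 26 + 3 + 4 + 11 = 91.
Total exposure: 5 + 2 + 2 + 5 + 5 + 1 + 7 + 1 + 5 + 5 = 38 shifts.
Conjugate update: add total count to the shape and total exposure to the rate, giving Gamma(125, 46).
Posterior variance = α'/β'² = 125/2116.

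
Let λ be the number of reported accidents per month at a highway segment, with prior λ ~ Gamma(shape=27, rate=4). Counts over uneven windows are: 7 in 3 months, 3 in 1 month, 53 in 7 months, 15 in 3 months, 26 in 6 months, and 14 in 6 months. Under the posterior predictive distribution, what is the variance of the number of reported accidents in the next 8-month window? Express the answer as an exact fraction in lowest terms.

2204/45

Total count: 7 + 3 + 53 + 15 + 26 + 14 = 118.
Total exposure: 3 + 1 + 7 + 3 + 6 + 6 = 26 months.
Posterior: α' = 27 + 118 = 145, β' = 4 + 26 = 30.
The posterior predictive for a window of length T is Negative Binomial with variance T·α'·(β'+T)/β'² = 8·145·38/900 = 2204/45.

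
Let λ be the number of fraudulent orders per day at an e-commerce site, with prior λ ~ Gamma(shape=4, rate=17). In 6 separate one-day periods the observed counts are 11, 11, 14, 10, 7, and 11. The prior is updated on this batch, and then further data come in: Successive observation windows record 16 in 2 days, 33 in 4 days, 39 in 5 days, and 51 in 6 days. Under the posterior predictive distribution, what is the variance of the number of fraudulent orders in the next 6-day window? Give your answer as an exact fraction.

14283/400

Total count: 11 + 11 + 14 + 10 + 7 + 11 = 64.
Total exposure: 6 days.
After the first batch: Gamma(4 + 64, 17 + 6) = Gamma(68, 23).
Total count: 16 + 33 + 39 + 51 = 139.
Total exposure: 2 + 4 + 5 + 6 = 17 days.
After the second batch: Gamma(68 + 139, 23 + 17) = Gamma(207, 40).
The posterior predictive for a window of length T is Negative Binomial with variance T·α'·(β'+T)/β'² = 6·207·46/1600 = 14283/400.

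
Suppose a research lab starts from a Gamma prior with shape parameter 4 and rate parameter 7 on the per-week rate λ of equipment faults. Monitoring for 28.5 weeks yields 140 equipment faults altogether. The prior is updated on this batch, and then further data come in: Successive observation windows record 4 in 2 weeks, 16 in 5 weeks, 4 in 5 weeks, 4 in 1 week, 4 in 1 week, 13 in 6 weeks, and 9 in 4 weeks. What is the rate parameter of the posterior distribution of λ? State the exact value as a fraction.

Total count 140 over total exposure 28.5 weeks.
After the first batch: Gamma(4 + 140, 7 + 28.5) = Gamma(144, 71/2).
Total count: 4 + 16 + 4 + 4 + 4 + 13 + 9 = 54.
Total exposure: 2 + 5 + 5 + 1 + 1 + 6 + 4 = 24 weeks.
After the second batch: Gamma(144 + 54, 71/2 + 24) = Gamma(198, 119/2).

119/2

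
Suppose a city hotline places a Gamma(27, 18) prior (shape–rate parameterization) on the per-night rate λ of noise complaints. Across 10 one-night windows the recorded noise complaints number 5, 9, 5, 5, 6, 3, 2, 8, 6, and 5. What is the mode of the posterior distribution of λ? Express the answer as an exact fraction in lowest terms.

20/7

Total count: 5 + 9 + 5 + 5 + 6 + 3 + 2 + 8 + 6 + 5 = 54.
Total exposure: 10 nights.
By Gamma–Poisson conjugacy, the posterior is Gamma(α + Σx, β + Σt) = Gamma(27 + 54, 18 + 10) = Gamma(81, 28).
Posterior mode = (α'−1)/β' = 80/28 = 20/7.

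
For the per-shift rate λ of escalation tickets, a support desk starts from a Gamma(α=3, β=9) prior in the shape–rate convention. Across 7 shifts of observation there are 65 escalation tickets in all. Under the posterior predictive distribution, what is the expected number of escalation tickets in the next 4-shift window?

17

Total count 65 over total exposure 7 shifts.
Conjugate update: add total count to the shape and total exposure to the rate, giving Gamma(68, 16).
Predictive mean over a 4-shift window = T·E[λ|data] = 4·68/16 = 17.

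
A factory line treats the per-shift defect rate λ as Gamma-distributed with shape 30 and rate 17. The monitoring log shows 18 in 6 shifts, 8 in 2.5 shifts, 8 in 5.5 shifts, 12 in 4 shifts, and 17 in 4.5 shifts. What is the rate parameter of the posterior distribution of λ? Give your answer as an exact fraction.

79/2

Total count: 18 + 8 + 8 + 12 + 17 = 63.
Total exposure: 6 + 2.5 + 5.5 + 4 + 4.5 = 22.5 shifts.
By Gamma–Poisson conjugacy, the posterior is Gamma(α + Σx, β + Σt) = Gamma(30 + 63, 17 + 22.5) = Gamma(93, 79/2).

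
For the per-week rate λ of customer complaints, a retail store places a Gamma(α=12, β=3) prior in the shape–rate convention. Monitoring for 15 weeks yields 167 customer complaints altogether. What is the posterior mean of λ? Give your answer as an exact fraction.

Total count 167 over total exposure 15 weeks.
Conjugate update: add total count to the shape and total exposure to the rate, giving Gamma(179, 18).
Posterior mean = α'/β' = 179/18.

179/18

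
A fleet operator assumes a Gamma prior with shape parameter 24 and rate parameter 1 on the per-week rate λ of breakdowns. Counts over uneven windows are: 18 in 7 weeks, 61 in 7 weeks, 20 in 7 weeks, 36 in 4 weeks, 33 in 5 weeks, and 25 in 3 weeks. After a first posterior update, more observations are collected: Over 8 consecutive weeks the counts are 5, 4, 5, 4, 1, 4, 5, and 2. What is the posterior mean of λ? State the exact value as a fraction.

247/42

Total count: 18 + 61 + 20 + 36 + 33 + 25 = 193.
Total exposure: 7 + 7 + 7 + 4 + 5 + 3 = 33 weeks.
After the first batch: Gamma(24 + 193, 1 + 33) = Gamma(217, 34).
Total count: 5 + 4 + 5 + 4 + 1 + 4 + 5 + 2 = 30.
Total exposure: 8 weeks.
After the second batch: Gamma(217 + 30, 34 + 8) = Gamma(247, 42).
Posterior mean = α'/β' = 247/42.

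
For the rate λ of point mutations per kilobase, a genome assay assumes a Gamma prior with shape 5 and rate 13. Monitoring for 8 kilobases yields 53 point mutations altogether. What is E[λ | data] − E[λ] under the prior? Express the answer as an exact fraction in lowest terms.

Total count 53 over total exposure 8 kilobases.
Posterior: α' = 5 + 53 = 58, β' = 13 + 8 = 21.
Posterior mean = 58/21 = 58/21; prior mean = 5/13 = 5/13. Difference = 58/21 − 5/13 = 649/273.

649/273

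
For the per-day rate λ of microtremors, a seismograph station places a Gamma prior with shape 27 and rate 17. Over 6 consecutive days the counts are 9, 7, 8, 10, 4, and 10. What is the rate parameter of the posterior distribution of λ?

Total count: 9 + 7 + 8 + 10 + 4 + 10 = 48.
Total exposure: 6 days.
The Gamma prior is conjugate for the Poisson rate, so λ | data ~ Gamma(27+48, 17+6) = Gamma(75, 23).

23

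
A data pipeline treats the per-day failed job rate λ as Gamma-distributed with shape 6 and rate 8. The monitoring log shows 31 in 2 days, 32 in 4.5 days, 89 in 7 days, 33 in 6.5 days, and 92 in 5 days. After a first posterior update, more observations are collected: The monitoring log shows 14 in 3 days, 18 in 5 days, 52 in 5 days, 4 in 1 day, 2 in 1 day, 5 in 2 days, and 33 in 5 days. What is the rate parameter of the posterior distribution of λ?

Total count: 31 + 32 + 89 + 33 + 92 = 277.
Total exposure: 2 + 4.5 + 7 + 6.5 + 5 = 25 days.
After the first batch: Gamma(6 + 277, 8 + 25) = Gamma(283, 33).
Total count: 14 + 18 + 52 + 4 + 2 + 5 + 33 = 128.
Total exposure: 3 + 5 + 5 + 1 + 1 + 2 + 5 = 22 days.
After the second batch: Gamma(283 + 128, 33 + 22) = Gamma(411, 55).

55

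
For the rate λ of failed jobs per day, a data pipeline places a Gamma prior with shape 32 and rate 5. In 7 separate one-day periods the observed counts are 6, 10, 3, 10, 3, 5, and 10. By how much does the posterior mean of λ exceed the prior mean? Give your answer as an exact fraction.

11/60

Total count: 6 + 10 + 3 + 10 + 3 + 5 + 10 = 47.
Total exposure: 7 days.
Conjugate update: add total count to the shape and total exposure to the rate, giving Gamma(79, 12).
Posterior mean = 79/12 = 79/12; prior mean = 32/5 = 32/5. Difference = 79/12 − 32/5 = 11/60.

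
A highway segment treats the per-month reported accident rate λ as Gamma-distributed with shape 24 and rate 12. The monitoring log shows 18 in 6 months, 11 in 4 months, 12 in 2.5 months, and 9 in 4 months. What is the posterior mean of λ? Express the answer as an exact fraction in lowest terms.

Total count: 18 + 11 + 12 + 9 = 50.
Total exposure: 6 + 4 + 2.5 + 4 = 16.5 months.
The Gamma prior is conjugate for the Poisson rate, so λ | data ~ Gamma(24+50, 12+16.5) = Gamma(74, 57/2).
Posterior mean = α'/β' = 74/(57/2) = 148/57.

148/57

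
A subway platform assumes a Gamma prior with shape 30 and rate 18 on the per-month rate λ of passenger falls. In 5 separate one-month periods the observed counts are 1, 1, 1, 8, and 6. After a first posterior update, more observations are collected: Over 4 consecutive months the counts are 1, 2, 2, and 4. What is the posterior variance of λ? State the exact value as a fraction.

Total count: 1 + 1 + 1 + 8 + 6 = 17.
Total exposure: 5 months.
After the first batch: Gamma(30 + 17, 18 + 5) = Gamma(47, 23).
Total count: 1 + 2 + 2 + 4 = 9.
Total exposure: 4 months.
After the second batch: Gamma(47 + 9, 23 + 4) = Gamma(56, 27).
Posterior variance = α'/β'² = 56/729.

56/729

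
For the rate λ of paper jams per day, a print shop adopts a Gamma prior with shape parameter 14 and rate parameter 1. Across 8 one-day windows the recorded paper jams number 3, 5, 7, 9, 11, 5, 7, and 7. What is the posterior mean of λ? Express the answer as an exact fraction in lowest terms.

68/9

Total count: 3 + 5 + 7 + 9 + 11 + 5 + 7 + 7 = 54.
Total exposure: 8 days.
By Gamma–Poisson conjugacy, the posterior is Gamma(α + Σx, β + Σt) = Gamma(14 + 54, 1 + 8) = Gamma(68, 9).
Posterior mean = α'/β' = 68/9.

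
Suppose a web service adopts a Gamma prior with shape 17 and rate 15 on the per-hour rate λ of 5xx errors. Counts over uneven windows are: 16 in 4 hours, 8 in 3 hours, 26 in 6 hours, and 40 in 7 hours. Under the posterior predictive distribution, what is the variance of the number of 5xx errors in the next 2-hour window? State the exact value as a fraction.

Total count: 16 + 8 + 26 + 40 = 90.
Total exposure: 4 + 3 + 6 + 7 = 20 hours.
Gamma(α, β) with Poisson data over total exposure Σt gives posterior Gamma(α+Σx, β+Σt) = Gamma(107, 35).
The posterior predictive for a window of length T is Negative Binomial with variance T·α'·(β'+T)/β'² = 2·107·37/1225 = 7918/1225.

7918/1225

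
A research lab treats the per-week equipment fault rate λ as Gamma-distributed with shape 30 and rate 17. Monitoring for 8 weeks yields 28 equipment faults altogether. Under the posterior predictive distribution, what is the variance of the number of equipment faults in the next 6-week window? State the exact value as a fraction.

10788/625

Total count 28 over total exposure 8 weeks.
Posterior: α' = 30 + 28 = 58, β' = 17 + 8 = 25.
The posterior predictive for a window of length T is Negative Binomial with variance T·α'·(β'+T)/β'² = 6·58·31/625 = 10788/625.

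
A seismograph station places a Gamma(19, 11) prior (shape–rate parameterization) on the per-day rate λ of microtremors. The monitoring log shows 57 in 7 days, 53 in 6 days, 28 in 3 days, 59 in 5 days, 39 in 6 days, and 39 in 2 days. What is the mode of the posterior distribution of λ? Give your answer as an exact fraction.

293/40

Total count: 57 + 53 + 28 + 59 + 39 + 39 = 275.
Total exposure: 7 + 6 + 3 + 5 + 6 + 2 = 29 days.
The Gamma prior is conjugate for the Poisson rate, so λ | data ~ Gamma(19+275, 11+29) = Gamma(294, 40).
Posterior mode = (α'−1)/β' = 293/40.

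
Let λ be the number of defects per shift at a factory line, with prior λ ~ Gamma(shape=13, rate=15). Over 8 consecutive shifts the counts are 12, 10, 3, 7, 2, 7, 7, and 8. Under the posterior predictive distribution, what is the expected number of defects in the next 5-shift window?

Total count: 12 + 10 + 3 + 7 + 2 + 7 + 7 + 8 = 56.
Total exposure: 8 shifts.
Gamma(α, β) with Poisson data over total exposure Σt gives posterior Gamma(α+Σx, β+Σt) = Gamma(69, 23).
Predictive mean over a 5-shift window = T·E[λ|data] = 5·69/23 = 15.

15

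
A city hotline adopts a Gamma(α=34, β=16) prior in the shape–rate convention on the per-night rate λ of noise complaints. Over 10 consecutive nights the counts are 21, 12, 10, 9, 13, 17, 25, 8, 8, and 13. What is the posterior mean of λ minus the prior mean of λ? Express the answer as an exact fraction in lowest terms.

Total count: 21 + 12 + 10 + 9 + 13 + 17 + 25 + 8 + 8 + 13 = 136.
Total exposure: 10 nights.
By Gamma–Poisson conjugacy, the posterior is Gamma(α + Σx, β + Σt) = Gamma(34 + 136, 16 + 10) = Gamma(170, 26).
Posterior mean = 170/26 = 85/13; prior mean = 34/16 = 17/8. Difference = 85/13 − 17/8 = 459/104.

459/104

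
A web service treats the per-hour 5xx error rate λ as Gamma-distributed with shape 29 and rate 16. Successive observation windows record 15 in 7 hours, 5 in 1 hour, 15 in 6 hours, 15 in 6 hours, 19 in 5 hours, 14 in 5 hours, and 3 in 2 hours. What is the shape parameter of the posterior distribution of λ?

Total count: 15 + 5 + 15 + 15 + 19 + 14 + 3 = 86.
Total exposure: 7 + 1 + 6 + 6 + 5 + 5 + 2 = 32 hours.
Gamma(α, β) with Poisson data over total exposure Σt gives posterior Gamma(α+Σx, β+Σt) = Gamma(115, 48).

115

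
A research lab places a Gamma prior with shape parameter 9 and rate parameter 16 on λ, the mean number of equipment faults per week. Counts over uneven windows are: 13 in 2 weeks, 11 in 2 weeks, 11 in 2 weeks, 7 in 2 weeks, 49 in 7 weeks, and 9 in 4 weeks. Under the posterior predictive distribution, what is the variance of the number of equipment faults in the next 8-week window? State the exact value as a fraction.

Total count: 13 + 11 + 11 + 7 + 49 + 9 = 100.
Total exposure: 2 + 2 + 2 + 2 + 7 + 4 = 19 weeks.
Posterior: α' = 9 + 100 = 109, β' = 16 + 19 = 35.
The posterior predictive for a window of length T is Negative Binomial with variance T·α'·(β'+T)/β'² = 8·109·43/1225 = 37496/1225.

37496/1225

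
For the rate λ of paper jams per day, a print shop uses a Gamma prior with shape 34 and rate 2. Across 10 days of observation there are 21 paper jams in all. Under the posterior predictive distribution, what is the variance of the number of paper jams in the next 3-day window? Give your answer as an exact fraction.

Total count 21 over total exposure 10 days.
Gamma(α, β) with Poisson data over total exposure Σt gives posterior Gamma(α+Σx, β+Σt) = Gamma(55, 12).
The posterior predictive for a window of length T is Negative Binomial with variance T·α'·(β'+T)/β'² = 3·55·15/144 = 275/16.

275/16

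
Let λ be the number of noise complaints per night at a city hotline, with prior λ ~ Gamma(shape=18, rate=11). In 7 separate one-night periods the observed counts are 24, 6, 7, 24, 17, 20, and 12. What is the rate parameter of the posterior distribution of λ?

Total count: 24 + 6 + 7 + 24 + 17 + 20 + 12 = 110.
Total exposure: 7 nights.
The Gamma prior is conjugate for the Poisson rate, so λ | data ~ Gamma(18+110, 11+7) = Gamma(128, 18).

18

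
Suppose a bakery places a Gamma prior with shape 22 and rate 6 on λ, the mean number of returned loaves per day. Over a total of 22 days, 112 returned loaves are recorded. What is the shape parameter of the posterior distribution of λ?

134

Total count 112 over total exposure 22 days.
By Gamma–Poisson conjugacy, the posterior is Gamma(α + Σx, β + Σt) = Gamma(22 + 112, 6 + 22) = Gamma(134, 28).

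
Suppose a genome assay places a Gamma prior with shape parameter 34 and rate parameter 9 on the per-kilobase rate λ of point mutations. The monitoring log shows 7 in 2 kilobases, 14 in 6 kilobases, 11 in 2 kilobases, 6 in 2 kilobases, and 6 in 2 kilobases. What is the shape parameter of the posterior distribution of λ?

Total count: 7 + 14 + 11 + 6 + 6 = 44.
Total exposure: 2 + 6 + 2 + 2 + 2 = 14 kilobases.
Posterior: α' = 34 + 44 = 78, β' = 9 + 14 = 23.

78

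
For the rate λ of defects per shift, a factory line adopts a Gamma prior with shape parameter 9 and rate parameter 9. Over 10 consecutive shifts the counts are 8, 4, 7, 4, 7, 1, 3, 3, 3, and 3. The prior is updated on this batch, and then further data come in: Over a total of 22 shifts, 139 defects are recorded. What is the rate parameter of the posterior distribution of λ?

41

Total count: 8 + 4 + 7 + 4 + 7 + 1 + 3 + 3 + 3 + 3 = 43.
Total exposure: 10 shifts.
After the first batch: Gamma(9 + 43, 9 + 10) = Gamma(52, 19).
Total count 139 over total exposure 22 shifts.
After the second batch: Gamma(52 + 139, 19 + 22) = Gamma(191, 41).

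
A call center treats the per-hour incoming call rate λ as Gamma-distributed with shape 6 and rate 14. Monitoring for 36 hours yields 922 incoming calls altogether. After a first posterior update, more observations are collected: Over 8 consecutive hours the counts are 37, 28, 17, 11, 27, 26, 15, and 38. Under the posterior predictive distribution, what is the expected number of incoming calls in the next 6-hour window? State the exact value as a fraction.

3381/29

Total count 922 over total exposure 36 hours.
After the first batch: Gamma(6 + 922, 14 + 36) = Gamma(928, 50).
Total count: 37 + 28 + 17 + 11 + 27 + 26 + 15 + 38 = 199.
Total exposure: 8 hours.
After the second batch: Gamma(928 + 199, 50 + 8) = Gamma(1127, 58).
Predictive mean over a 6-hour window = T·E[λ|data] = 6·1127/58 = 3381/29.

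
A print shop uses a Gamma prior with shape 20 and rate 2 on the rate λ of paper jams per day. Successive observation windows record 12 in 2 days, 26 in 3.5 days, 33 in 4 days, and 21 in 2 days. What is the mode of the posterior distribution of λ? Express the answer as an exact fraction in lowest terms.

Total count: 12 + 26 + 33 + 21 = 92.
Total exposure: 2 + 3.5 + 4 + 2 = 11.5 days.
The Gamma prior is conjugate for the Poisson rate, so λ | data ~ Gamma(20+92, 2+11.5) = Gamma(112, 27/2).
Posterior mode = (α'−1)/β' = 111/(27/2) = 74/9.

74/9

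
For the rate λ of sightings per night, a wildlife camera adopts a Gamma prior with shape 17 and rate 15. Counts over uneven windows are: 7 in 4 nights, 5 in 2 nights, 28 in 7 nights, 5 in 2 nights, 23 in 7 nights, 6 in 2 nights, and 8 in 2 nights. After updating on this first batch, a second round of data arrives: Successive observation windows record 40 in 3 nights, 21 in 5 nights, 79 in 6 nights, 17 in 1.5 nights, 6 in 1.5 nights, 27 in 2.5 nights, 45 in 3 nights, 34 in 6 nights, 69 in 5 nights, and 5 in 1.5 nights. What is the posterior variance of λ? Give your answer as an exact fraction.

Total count: 7 + 5 + 28 + 5 + 23 + 6 + 8 = 82.
Total exposure: 4 + 2 + 7 + 2 + 7 + 2 + 2 = 26 nights.
After the first batch: Gamma(17 + 82, 15 + 26) = Gamma(99, 41).
Total count: 40 + 21 + 79 + 17 + 6 + 27 + 45 + 34 + 69 + 5 = 343.
Total exposure: 3 + 5 + 6 + 1.5 + 1.5 + 2.5 + 3 + 6 + 5 + 1.5 = 35 nights.
After the second batch: Gamma(99 + 343, 41 + 35) = Gamma(442, 76).
Posterior variance = α'/β'² = 442/5776 = 221/2888.

221/2888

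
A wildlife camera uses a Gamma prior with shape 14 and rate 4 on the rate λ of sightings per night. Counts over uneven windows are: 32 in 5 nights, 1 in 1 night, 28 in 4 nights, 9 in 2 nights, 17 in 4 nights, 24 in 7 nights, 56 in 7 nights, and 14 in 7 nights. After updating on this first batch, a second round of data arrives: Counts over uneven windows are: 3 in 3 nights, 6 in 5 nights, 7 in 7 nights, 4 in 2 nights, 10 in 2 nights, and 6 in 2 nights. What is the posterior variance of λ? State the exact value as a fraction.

231/3844

Total count: 32 + 1 + 28 + 9 + 17 + 24 + 56 + 14 = 181.
Total exposure: 5 + 1 + 4 + 2 + 4 + 7 + 7 + 7 = 37 nights.
After the first batch: Gamma(14 + 181, 4 + 37) = Gamma(195, 41).
Total count: 3 + 6 + 7 + 4 + 10 + 6 = 36.
Total exposure: 3 + 5 + 7 + 2 + 2 + 2 = 21 nights.
After the second batch: Gamma(195 + 36, 41 + 21) = Gamma(231, 62).
Posterior variance = α'/β'² = 231/3844.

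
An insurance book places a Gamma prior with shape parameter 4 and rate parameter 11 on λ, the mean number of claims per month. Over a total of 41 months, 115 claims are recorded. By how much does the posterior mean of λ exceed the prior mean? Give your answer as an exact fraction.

1101/572

Total count 115 over total exposure 41 months.
By Gamma–Poisson conjugacy, the posterior is Gamma(α + Σx, β + Σt) = Gamma(4 + 115, 11 + 41) = Gamma(119, 52).
Posterior mean = 119/52 = 119/52; prior mean = 4/11 = 4/11. Difference = 119/52 − 4/11 = 1101/572.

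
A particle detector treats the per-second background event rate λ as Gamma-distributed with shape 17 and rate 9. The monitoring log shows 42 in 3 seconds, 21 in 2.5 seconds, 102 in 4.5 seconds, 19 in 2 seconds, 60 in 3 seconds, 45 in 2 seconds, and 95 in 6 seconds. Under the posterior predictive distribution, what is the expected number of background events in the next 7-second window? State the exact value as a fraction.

Total count: 42 + 21 + 102 + 19 + 60 + 45 + 95 = 384.
Total exposure: 3 + 2.5 + 4.5 + 2 + 3 + 2 + 6 = 23 seconds.
Conjugate update: add total count to the shape and total exposure to the rate, giving Gamma(401, 32).
Predictive mean over a 7-second window = T·E[λ|data] = 7·401/32 = 2807/32.

2807/32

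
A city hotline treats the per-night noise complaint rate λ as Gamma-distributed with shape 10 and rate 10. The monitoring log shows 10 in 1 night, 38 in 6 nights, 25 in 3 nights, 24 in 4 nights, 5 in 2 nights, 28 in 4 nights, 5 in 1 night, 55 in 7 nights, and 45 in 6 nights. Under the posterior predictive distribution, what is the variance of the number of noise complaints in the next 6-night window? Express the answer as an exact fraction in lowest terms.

Total count: 10 + 38 + 25 + 24 + 5 + 28 + 5 + 55 + 45 = 235.
Total exposure: 1 + 6 + 3 + 4 + 2 + 4 + 1 + 7 + 6 = 34 nights.
The Gamma prior is conjugate for the Poisson rate, so λ | data ~ Gamma(10+235, 10+34) = Gamma(245, 44).
The posterior predictive for a window of length T is Negative Binomial with variance T·α'·(β'+T)/β'² = 6·245·50/1936 = 18375/484.

18375/484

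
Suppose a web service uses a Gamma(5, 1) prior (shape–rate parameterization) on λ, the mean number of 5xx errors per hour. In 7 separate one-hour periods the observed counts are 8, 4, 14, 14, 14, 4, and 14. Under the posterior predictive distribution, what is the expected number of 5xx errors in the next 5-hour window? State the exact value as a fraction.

385/8

Total count: 8 + 4 + 14 + 14 + 14 + 4 + 14 = 72.
Total exposure: 7 hours.
The Gamma prior is conjugate for the Poisson rate, so λ | data ~ Gamma(5+72, 1+7) = Gamma(77, 8).
Predictive mean over a 5-hour window = T·E[λ|data] = 5·77/8 = 385/8.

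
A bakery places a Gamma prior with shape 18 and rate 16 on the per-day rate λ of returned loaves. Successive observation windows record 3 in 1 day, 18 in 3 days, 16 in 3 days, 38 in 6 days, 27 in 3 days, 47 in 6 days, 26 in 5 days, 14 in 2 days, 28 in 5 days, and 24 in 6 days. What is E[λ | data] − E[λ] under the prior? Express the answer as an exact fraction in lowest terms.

Total count: 3 + 18 + 16 + 38 + 27 + 47 + 26 + 14 + 28 + 24 = 241.
Total exposure: 1 + 3 + 3 + 6 + 3 + 6 + 5 + 2 + 5 + 6 = 40 days.
Posterior: α' = 18 + 241 = 259, β' = 16 + 40 = 56.
Posterior mean = 259/56 = 37/8; prior mean = 18/16 = 9/8. Difference = 37/8 − 9/8 = 7/2.

7/2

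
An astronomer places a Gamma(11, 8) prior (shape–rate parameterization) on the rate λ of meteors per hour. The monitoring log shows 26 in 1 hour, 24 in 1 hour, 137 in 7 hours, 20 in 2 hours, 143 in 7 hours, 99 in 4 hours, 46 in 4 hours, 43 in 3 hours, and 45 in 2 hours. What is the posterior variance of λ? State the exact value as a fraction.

66/169

Total count: 26 + 24 + 137 + 20 + 143 + 99 + 46 + 43 + 45 = 583.
Total exposure: 1 + 1 + 7 + 2 + 7 + 4 + 4 + 3 + 2 = 31 hours.
Posterior: α' = 11 + 583 = 594, β' = 8 + 31 = 39.
Posterior variance = α'/β'² = 594/1521 = 66/169.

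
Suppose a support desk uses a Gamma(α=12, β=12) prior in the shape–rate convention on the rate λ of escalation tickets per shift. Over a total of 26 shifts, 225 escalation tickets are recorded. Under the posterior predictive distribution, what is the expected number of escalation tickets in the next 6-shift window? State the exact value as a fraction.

711/19

Total count 225 over total exposure 26 shifts.
Posterior: α' = 12 + 225 = 237, β' = 12 + 26 = 38.
Predictive mean over a 6-shift window = T·E[λ|data] = 6·237/38 = 711/19.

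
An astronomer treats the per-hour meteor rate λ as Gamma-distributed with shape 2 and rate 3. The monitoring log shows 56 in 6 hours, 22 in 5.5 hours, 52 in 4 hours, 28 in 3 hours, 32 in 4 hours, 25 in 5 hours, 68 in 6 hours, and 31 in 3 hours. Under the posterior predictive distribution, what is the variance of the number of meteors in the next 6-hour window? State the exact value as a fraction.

4368/79

Total count: 56 + 22 + 52 + 28 + 32 + 25 + 68 + 31 = 314.
Total exposure: 6 + 5.5 + 4 + 3 + 4 + 5 + 6 + 3 = 36.5 hours.
By Gamma–Poisson conjugacy, the posterior is Gamma(α + Σx, β + Σt) = Gamma(2 + 314, 3 + 36.5) = Gamma(316, 79/2).
The posterior predictive for a window of length T is Negative Binomial with variance T·α'·(β'+T)/β'² = 6·316·(91/2)/(6241/4) = 4368/79.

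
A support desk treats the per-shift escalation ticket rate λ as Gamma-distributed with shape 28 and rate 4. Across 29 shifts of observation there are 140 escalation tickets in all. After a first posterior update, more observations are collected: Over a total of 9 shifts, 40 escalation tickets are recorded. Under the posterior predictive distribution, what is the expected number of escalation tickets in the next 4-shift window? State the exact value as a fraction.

Total count 140 over total exposure 29 shifts.
After the first batch: Gamma(28 + 140, 4 + 29) = Gamma(168, 33).
Total count 40 over total exposure 9 shifts.
After the second batch: Gamma(168 + 40, 33 + 9) = Gamma(208, 42).
Predictive mean over a 4-shift window = T·E[λ|data] = 4·208/42 = 416/21.

416/21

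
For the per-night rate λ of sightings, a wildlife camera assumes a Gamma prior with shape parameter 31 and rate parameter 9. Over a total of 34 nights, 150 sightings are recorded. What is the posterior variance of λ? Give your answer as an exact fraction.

181/1849

Total count 150 over total exposure 34 nights.
By Gamma–Poisson conjugacy, the posterior is Gamma(α + Σx, β + Σt) = Gamma(31 + 150, 9 + 34) = Gamma(181, 43).
Posterior variance = α'/β'² = 181/1849.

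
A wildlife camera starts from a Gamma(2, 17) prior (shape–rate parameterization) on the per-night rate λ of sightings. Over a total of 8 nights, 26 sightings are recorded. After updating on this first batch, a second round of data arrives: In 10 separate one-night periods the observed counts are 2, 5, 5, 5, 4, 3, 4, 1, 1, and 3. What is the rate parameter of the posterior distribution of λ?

35

Total count 26 over total exposure 8 nights.
After the first batch: Gamma(2 + 26, 17 + 8) = Gamma(28, 25).
Total count: 2 + 5 + 5 + 5 + 4 + 3 + 4 + 1 + 1 + 3 = 33.
Total exposure: 10 nights.
After the second batch: Gamma(28 + 33, 25 + 10) = Gamma(61, 35).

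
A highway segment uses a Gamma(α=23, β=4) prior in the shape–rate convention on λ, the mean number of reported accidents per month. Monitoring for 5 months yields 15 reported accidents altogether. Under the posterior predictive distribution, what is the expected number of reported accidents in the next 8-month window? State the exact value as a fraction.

304/9

Total count 15 over total exposure 5 months.
By Gamma–Poisson conjugacy, the posterior is Gamma(α + Σx, β + Σt) = Gamma(23 + 15, 4 + 5) = Gamma(38, 9).
Predictive mean over an 8-month window = T·E[λ|data] = 8·38/9 = 304/9.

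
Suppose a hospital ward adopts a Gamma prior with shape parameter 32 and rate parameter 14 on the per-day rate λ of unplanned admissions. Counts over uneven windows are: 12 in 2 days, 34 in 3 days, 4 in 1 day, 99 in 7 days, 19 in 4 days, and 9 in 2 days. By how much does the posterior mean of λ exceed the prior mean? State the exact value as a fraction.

85/21

Total count: 12 + 34 + 4 + 99 + 19 + 9 = 177.
Total exposure: 2 + 3 + 1 + 7 + 4 + 2 = 19 days.
Gamma(α, β) with Poisson data over total exposure Σt gives posterior Gamma(α+Σx, β+Σt) = Gamma(209, 33).
Posterior mean = 209/33 = 19/3; prior mean = 32/14 = 16/7. Difference = 19/3 − 16/7 = 85/21.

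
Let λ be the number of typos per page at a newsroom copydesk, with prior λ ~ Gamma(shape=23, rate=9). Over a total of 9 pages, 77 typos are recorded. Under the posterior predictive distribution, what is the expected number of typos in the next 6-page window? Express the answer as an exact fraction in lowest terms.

100/3

Total count 77 over total exposure 9 pages.
Posterior: α' = 23 + 77 = 100, β' = 9 + 9 = 18.
Predictive mean over a 6-page window = T·E[λ|data] = 6·100/18 = 100/3.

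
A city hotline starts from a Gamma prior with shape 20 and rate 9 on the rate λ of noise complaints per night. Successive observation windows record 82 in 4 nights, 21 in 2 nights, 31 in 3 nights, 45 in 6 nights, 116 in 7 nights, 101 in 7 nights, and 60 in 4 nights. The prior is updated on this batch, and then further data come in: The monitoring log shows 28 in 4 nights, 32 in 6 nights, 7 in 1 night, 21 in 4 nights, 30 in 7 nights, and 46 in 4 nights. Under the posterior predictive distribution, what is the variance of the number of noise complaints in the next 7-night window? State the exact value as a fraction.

Total count: 82 + 21 + 31 + 45 + 116 + 101 + 60 = 456.
Total exposure: 4 + 2 + 3 + 6 + 7 + 7 + 4 = 33 nights.
After the first batch: Gamma(20 + 456, 9 + 33) = Gamma(476, 42).
Total count: 28 + 32 + 7 + 21 + 30 + 46 = 164.
Total exposure: 4 + 6 + 1 + 4 + 7 + 4 = 26 nights.
After the second batch: Gamma(476 + 164, 42 + 26) = Gamma(640, 68).
The posterior predictive for a window of length T is Negative Binomial with variance T·α'·(β'+T)/β'² = 7·640·75/4624 = 21000/289.

21000/289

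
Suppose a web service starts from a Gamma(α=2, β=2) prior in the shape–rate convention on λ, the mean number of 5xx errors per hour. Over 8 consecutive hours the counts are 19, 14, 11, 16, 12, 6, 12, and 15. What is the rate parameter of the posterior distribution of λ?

10

Total count: 19 + 14 + 11 + 16 + 12 + 6 + 12 + 15 = 105.
Total exposure: 8 hours.
By Gamma–Poisson conjugacy, the posterior is Gamma(α + Σx, β + Σt) = Gamma(2 + 105, 2 + 8) = Gamma(107, 10).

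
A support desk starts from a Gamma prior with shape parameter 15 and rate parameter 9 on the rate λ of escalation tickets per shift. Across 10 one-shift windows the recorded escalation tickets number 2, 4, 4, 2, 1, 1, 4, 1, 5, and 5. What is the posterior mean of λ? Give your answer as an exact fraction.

44/19

Total count: 2 + 4 + 4 + 2 + 1 + 1 + 4 + 1 + 5 + 5 = 29.
Total exposure: 10 shifts.
Gamma(α, β) with Poisson data over total exposure Σt gives posterior Gamma(α+Σx, β+Σt) = Gamma(44, 19).
Posterior mean = α'/β' = 44/19.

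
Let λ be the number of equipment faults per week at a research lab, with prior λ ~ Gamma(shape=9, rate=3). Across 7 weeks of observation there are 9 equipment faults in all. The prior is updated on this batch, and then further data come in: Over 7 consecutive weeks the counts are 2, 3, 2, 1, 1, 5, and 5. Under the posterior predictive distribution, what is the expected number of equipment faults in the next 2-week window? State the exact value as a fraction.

Total count 9 over total exposure 7 weeks.
After the first batch: Gamma(9 + 9, 3 + 7) = Gamma(18, 10).
Total count: 2 + 3 + 2 + 1 + 1 + 5 + 5 = 19.
Total exposure: 7 weeks.
After the second batch: Gamma(18 + 19, 10 + 7) = Gamma(37, 17).
Predictive mean over a 2-week window = T·E[λ|data] = 2·37/17 = 74/17.

74/17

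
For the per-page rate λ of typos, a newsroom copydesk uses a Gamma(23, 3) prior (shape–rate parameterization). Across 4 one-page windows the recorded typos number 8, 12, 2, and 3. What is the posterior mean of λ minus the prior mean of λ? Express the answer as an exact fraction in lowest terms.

-17/21

Total count: 8 + 12 + 2 + 3 = 25.
Total exposure: 4 pages.
The Gamma prior is conjugate for the Poisson rate, so λ | data ~ Gamma(23+25, 3+4) = Gamma(48, 7).
Posterior mean = 48/7 = 48/7; prior mean = 23/3 = 23/3. Difference = 48/7 − 23/3 = -17/21.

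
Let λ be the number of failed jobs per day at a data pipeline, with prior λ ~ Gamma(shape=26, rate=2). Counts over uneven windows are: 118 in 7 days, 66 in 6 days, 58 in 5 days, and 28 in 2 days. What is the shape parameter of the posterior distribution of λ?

296

Total count: 118 + 66 + 58 + 28 = 270.
Total exposure: 7 + 6 + 5 + 2 = 20 days.
Gamma(α, β) with Poisson data over total exposure Σt gives posterior Gamma(α+Σx, β+Σt) = Gamma(296, 22).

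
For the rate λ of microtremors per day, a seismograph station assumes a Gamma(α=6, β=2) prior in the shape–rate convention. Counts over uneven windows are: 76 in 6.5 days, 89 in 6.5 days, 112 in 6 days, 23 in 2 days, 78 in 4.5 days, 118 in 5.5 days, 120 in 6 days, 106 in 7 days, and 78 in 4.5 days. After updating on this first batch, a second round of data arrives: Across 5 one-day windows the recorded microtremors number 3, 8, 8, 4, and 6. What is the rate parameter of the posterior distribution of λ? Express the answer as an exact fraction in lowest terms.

Total count: 76 + 89 + 112 + 23 + 78 + 118 + 120 + 106 + 78 = 800.
Total exposure: 6.5 + 6.5 + 6 + 2 + 4.5 + 5.5 + 6 + 7 + 4.5 = 48.5 days.
After the first batch: Gamma(6 + 800, 2 + 48.5) = Gamma(806, 101/2).
Total count: 3 + 8 + 8 + 4 + 6 = 29.
Total exposure: 5 days.
After the second batch: Gamma(806 + 29, 101/2 + 5) = Gamma(835, 111/2).

111/2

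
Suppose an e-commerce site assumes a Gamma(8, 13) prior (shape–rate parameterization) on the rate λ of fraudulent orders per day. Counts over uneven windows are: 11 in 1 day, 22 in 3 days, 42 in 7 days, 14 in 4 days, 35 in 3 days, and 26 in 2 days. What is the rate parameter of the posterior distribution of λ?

33

Total count: 11 + 22 + 42 + 14 + 35 + 26 = 150.
Total exposure: 1 + 3 + 7 + 4 + 3 + 2 = 20 days.
Conjugate update: add total count to the shape and total exposure to the rate, giving Gamma(158, 33).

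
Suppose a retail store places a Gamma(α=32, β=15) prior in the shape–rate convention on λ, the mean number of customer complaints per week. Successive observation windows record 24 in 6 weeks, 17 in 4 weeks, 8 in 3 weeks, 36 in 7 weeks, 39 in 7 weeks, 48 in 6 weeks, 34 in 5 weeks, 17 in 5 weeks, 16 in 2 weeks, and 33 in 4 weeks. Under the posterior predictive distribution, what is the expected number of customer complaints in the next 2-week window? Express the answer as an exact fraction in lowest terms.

Total count: 24 + 17 + 8 + 36 + 39 + 48 + 34 + 17 + 16 + 33 = 272.
Total exposure: 6 + 4 + 3 + 7 + 7 + 6 + 5 + 5 + 2 + 4 = 49 weeks.
Gamma(α, β) with Poisson data over total exposure Σt gives posterior Gamma(α+Σx, β+Σt) = Gamma(304, 64).
Predictive mean over a 2-week window = T·E[λ|data] = 2·304/64 = 19/2.

19/2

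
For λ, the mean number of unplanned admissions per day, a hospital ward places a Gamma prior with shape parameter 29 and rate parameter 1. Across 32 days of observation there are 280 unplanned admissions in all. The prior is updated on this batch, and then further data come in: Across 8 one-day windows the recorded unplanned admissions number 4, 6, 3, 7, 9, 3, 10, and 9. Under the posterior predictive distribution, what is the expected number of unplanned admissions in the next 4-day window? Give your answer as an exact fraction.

Total count 280 over total exposure 32 days.
After the first batch: Gamma(29 + 280, 1 + 32) = Gamma(309, 33).
Total count: 4 + 6 + 3 + 7 + 9 + 3 + 10 + 9 = 51.
Total exposure: 8 days.
After the second batch: Gamma(309 + 51, 33 + 8) = Gamma(360, 41).
Predictive mean over a 4-day window = T·E[λ|data] = 4·360/41 = 1440/41.

1440/41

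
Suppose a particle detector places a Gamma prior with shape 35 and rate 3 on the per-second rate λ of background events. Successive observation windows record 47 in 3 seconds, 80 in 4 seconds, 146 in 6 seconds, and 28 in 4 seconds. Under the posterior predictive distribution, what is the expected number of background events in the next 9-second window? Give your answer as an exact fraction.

756/5

Total count: 47 + 80 + 146 + 28 = 301.
Total exposure: 3 + 4 + 6 + 4 = 17 seconds.
Gamma(α, β) with Poisson data over total exposure Σt gives posterior Gamma(α+Σx, β+Σt) = Gamma(336, 20).
Predictive mean over a 9-second window = T·E[λ|data] = 9·336/20 = 756/5.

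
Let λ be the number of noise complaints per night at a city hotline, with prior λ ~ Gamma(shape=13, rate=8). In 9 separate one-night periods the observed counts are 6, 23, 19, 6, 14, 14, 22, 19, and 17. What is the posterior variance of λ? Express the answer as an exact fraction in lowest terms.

9/17

Total count: 6 + 23 + 19 + 6 + 14 + 14 + 22 + 19 + 17 = 140.
Total exposure: 9 nights.
Gamma(α, β) with Poisson data over total exposure Σt gives posterior Gamma(α+Σx, β+Σt) = Gamma(153, 17).
Posterior variance = α'/β'² = 153/289 = 9/17.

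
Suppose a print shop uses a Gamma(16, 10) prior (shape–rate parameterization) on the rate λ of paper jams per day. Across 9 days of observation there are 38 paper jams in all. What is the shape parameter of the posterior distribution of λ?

54

Total count 38 over total exposure 9 days.
Gamma(α, β) with Poisson data over total exposure Σt gives posterior Gamma(α+Σx, β+Σt) = Gamma(54, 19).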